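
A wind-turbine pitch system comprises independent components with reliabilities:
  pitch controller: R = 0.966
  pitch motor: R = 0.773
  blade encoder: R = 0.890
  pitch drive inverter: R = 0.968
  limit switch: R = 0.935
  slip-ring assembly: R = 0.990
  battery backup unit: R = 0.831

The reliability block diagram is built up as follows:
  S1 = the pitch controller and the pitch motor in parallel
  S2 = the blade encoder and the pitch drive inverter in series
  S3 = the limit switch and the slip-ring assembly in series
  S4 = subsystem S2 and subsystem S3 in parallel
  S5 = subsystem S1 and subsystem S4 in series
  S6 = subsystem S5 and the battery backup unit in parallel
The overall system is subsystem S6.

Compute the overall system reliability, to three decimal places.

Parallel (pitch controller and pitch motor): 1 − (1 − 0.96600)(1 − 0.77300) = 0.99228
Series (blade encoder and pitch drive inverter): 0.89000 × 0.96800 = 0.86152
Series (limit switch and slip-ring assembly): 0.93500 × 0.99000 = 0.92565
Parallel ([0.86152] and [0.92565]): 1 − (1 − 0.86152)(1 − 0.92565) = 0.98970
Series ([0.99228] and [0.98970]): 0.99228 × 0.98970 = 0.98206
Parallel ([0.98206] and battery backup unit): 1 − (1 − 0.98206)(1 − 0.83100) = 0.997

0.997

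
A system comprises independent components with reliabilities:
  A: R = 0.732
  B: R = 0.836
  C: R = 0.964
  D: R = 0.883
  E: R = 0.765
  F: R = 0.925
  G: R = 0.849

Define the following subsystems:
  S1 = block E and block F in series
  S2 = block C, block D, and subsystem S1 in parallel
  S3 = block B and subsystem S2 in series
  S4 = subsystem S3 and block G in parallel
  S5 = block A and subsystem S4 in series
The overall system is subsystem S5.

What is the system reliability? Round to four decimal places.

Series (E and F): 0.765000 × 0.925000 = 0.707625
Parallel (C, D, and [0.707625]): 1 − (1 − 0.964000)(1 − 0.883000)(1 − 0.707625) = 0.998769
Series (B and [0.998769]): 0.836000 × 0.998769 = 0.834971
Parallel ([0.834971] and G): 1 − (1 − 0.834971)(1 − 0.849000) = 0.975081
Series (A and [0.975081]): 0.732000 × 0.975081 = 0.7138

0.7138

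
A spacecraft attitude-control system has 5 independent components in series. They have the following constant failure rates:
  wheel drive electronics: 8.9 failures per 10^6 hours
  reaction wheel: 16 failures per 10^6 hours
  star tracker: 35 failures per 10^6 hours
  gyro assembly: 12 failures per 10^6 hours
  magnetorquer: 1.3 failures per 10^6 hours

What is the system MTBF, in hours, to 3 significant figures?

Series of exponential components: λ_sys = Σ λ_i
λ_sys = 0.0000089 + 0.000016 + 0.000035 + 0.000012 + 0.0000013 = 7.3200e-05 /h
MTBF = 1 / λ_sys = 13700 h

13700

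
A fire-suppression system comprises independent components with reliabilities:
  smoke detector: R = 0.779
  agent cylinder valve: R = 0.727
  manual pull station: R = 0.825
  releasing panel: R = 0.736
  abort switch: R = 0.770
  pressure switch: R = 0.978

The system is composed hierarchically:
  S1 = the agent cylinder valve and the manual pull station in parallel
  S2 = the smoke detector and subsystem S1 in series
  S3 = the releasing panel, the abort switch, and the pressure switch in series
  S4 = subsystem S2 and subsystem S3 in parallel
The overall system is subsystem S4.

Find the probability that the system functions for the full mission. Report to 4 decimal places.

0.8849

Parallel (agent cylinder valve and manual pull station): 1 − (1 − 0.727000)(1 − 0.825000) = 0.952225
Series (smoke detector and [0.952225]): 0.779000 × 0.952225 = 0.741783
Series (releasing panel, abort switch, and pressure switch): 0.736000 × 0.770000 × 0.978000 = 0.554252
Parallel ([0.741783] and [0.554252]): 1 − (1 − 0.741783)(1 − 0.554252) = 0.8849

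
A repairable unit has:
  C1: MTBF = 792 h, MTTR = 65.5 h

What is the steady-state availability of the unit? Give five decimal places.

0.92362

A(C1) = MTBF/(MTBF+MTTR) = 792/(792+65.5) = 0.92362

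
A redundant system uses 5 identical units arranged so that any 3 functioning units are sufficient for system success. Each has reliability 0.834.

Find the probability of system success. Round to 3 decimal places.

0.965

R = Σ_{i=3}^{5} C(5,i) p^i (1−p)^{5−i} with p = 0.834
C(5,3)·0.834^3·0.166^2 = 0.15985
C(5,4)·0.834^4·0.166^1 = 0.40155
C(5,5)·0.834^5·0.166^0 = 0.40349
Sum = 0.965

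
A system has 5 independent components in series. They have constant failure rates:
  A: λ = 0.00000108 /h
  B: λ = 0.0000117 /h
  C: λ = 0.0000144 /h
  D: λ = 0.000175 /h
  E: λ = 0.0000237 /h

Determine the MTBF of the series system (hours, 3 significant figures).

4430

Series of exponential components: λ_sys = Σ λ_i
λ_sys = 0.00000108 + 0.0000117 + 0.0000144 + 0.000175 + 0.0000237 = 2.2588e-04 /h
MTBF = 1 / λ_sys = 4430 h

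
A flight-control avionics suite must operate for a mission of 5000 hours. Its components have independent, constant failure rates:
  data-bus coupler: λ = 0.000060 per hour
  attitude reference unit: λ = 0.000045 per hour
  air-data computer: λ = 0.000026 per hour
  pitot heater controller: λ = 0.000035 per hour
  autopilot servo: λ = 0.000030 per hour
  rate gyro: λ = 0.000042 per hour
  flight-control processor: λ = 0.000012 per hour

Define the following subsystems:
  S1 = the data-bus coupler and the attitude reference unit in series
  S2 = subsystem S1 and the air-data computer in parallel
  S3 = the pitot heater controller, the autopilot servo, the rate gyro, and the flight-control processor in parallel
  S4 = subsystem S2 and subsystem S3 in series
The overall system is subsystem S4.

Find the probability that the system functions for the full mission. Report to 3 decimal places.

R(data-bus coupler) = exp(−0.000060 × 5000) = 0.74082
R(attitude reference unit) = exp(−0.000045 × 5000) = 0.79852
R(air-data computer) = exp(−0.000026 × 5000) = 0.87810
R(pitot heater controller) = exp(−0.000035 × 5000) = 0.83946
R(autopilot servo) = exp(−0.000030 × 5000) = 0.86071
R(rate gyro) = exp(−0.000042 × 5000) = 0.81058
R(flight-control processor) = exp(−0.000012 × 5000) = 0.94176
Series (data-bus coupler and attitude reference unit): 0.74082 × 0.79852 = 0.59156
Parallel ([0.59156] and air-data computer): 1 − (1 − 0.59156)(1 − 0.87810) = 0.95021
Parallel (pitot heater controller, autopilot servo, rate gyro, and flight-control processor): 1 − (1 − 0.83946)(1 − 0.86071)(1 − 0.81058)(1 − 0.94176) = 0.99975
Series ([0.95021] and [0.99975]): 0.95021 × 0.99975 = 0.950

0.950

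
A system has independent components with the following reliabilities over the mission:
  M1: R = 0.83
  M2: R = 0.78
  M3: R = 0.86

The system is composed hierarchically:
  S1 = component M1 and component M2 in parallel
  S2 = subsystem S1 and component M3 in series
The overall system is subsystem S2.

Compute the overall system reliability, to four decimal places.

0.8278

Parallel (M1 and M2): 1 − (1 − 0.830000)(1 − 0.780000) = 0.962600
Series ([0.962600] and M3): 0.962600 × 0.860000 = 0.8278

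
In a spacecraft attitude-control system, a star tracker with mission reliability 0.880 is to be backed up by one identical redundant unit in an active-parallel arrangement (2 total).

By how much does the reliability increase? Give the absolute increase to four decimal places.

R_before = 0.880
R_after = 1 − (1 − 0.880)^2 = 0.9856
ΔR = 0.9856 − 0.880 = 0.1056

0.1056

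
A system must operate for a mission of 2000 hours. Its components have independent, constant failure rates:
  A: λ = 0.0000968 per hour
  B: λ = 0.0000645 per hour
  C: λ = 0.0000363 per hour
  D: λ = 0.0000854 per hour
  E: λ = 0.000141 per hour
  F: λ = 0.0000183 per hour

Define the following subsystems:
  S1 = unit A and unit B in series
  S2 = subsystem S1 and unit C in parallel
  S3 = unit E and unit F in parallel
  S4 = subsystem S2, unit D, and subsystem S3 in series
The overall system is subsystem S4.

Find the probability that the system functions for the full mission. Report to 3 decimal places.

0.819

R(A) = exp(−0.0000968 × 2000) = 0.82399
R(B) = exp(−0.0000645 × 2000) = 0.87897
R(C) = exp(−0.0000363 × 2000) = 0.92997
R(D) = exp(−0.0000854 × 2000) = 0.84299
R(E) = exp(−0.000141 × 2000) = 0.75427
R(F) = exp(−0.0000183 × 2000) = 0.96406
Series (A and B): 0.82399 × 0.87897 = 0.72426
Parallel ([0.72426] and C): 1 − (1 − 0.72426)(1 − 0.92997) = 0.98069
Parallel (E and F): 1 − (1 − 0.75427)(1 − 0.96406) = 0.99117
Series ([0.98069], D, and [0.99117]): 0.98069 × 0.84299 × 0.99117 = 0.819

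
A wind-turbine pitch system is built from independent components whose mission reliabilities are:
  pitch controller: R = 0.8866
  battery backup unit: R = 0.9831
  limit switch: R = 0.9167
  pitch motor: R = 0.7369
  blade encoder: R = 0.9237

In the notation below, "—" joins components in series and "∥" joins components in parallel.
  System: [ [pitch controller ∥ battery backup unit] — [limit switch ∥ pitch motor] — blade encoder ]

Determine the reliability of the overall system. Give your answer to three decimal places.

0.902

Parallel (pitch controller and battery backup unit): 1 − (1 − 0.88660)(1 − 0.98310) = 0.99808
Parallel (limit switch and pitch motor): 1 − (1 − 0.91670)(1 − 0.73690) = 0.97808
Series ([0.99808], [0.97808], and blade encoder): 0.99808 × 0.97808 × 0.92370 = 0.902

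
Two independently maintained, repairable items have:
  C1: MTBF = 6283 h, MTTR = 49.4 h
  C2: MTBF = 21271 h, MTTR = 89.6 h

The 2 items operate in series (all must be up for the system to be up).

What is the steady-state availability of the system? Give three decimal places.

0.988

A(C1) = MTBF/(MTBF+MTTR) = 6283/(6283+49.4) = 0.992199
A(C2) = MTBF/(MTBF+MTTR) = 21271/(21271+89.6) = 0.995805
Series availability: 0.992199 × 0.995805 = 0.988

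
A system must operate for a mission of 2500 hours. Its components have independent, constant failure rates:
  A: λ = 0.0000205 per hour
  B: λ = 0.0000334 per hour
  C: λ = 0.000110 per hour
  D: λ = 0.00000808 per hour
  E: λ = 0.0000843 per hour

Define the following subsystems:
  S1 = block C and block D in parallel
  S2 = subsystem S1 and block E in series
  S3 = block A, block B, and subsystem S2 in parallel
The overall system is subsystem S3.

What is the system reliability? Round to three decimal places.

R(A) = exp(−0.0000205 × 2500) = 0.95004
R(B) = exp(−0.0000334 × 2500) = 0.91989
R(C) = exp(−0.000110 × 2500) = 0.75957
R(D) = exp(−0.00000808 × 2500) = 0.98000
R(E) = exp(−0.0000843 × 2500) = 0.80998
Parallel (C and D): 1 − (1 − 0.75957)(1 − 0.98000) = 0.99519
Series ([0.99519] and E): 0.99519 × 0.80998 = 0.80608
Parallel (A, B, and [0.80608]): 1 − (1 − 0.95004)(1 − 0.91989)(1 − 0.80608) = 0.999

0.999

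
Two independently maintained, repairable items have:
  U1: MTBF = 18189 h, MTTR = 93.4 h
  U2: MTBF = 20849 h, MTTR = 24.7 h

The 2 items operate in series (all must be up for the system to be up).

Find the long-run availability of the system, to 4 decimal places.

A(U1) = MTBF/(MTBF+MTTR) = 18189/(18189+93.4) = 0.994891
A(U2) = MTBF/(MTBF+MTTR) = 20849/(20849+24.7) = 0.998817
Series availability: 0.994891 × 0.998817 = 0.9937

0.9937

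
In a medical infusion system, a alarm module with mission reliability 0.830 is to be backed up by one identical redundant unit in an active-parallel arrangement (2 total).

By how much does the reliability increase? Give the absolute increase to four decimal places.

0.1411

R_before = 0.830
R_after = 1 − (1 − 0.830)^2 = 0.9711
ΔR = 0.9711 − 0.830 = 0.1411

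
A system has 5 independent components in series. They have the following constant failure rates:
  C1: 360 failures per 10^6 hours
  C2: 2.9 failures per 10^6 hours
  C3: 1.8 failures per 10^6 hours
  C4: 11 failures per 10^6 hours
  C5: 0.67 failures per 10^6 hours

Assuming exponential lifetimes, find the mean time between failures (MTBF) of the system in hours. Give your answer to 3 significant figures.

2660

Series of exponential components: λ_sys = Σ λ_i
λ_sys = 0.00036 + 0.0000029 + 0.0000018 + 0.000011 + 0.00000067 = 3.7637e-04 /h
MTBF = 1 / λ_sys = 2660 h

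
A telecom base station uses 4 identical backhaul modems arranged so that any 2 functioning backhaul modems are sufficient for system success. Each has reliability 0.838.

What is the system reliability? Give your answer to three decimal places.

0.985

R = Σ_{i=2}^{4} C(4,i) p^i (1−p)^{4−i} with p = 0.838
C(4,2)·0.838^2·0.162^2 = 0.11058
C(4,3)·0.838^3·0.162^1 = 0.38134
C(4,4)·0.838^4·0.162^0 = 0.49315
Sum = 0.985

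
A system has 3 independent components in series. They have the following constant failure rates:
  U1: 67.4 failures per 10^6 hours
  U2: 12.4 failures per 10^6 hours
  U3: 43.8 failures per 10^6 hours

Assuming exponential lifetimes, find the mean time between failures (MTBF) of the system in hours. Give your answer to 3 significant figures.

8090

Series of exponential components: λ_sys = Σ λ_i
λ_sys = 0.0000674 + 0.0000124 + 0.0000438 = 1.2360e-04 /h
MTBF = 1 / λ_sys = 8090 h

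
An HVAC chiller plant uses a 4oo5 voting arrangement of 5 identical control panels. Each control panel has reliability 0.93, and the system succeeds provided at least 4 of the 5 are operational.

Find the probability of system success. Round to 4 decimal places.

R = Σ_{i=4}^{5} C(5,i) p^i (1−p)^{5−i} with p = 0.93
C(5,4)·0.93^4·0.07^1 = 0.261818
C(5,5)·0.93^5·0.07^0 = 0.695688
Sum = 0.9575

0.9575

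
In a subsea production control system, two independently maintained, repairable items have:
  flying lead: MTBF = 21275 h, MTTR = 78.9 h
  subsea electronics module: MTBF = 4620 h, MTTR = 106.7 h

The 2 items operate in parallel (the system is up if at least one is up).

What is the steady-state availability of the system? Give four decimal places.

0.9999

A(flying lead) = MTBF/(MTBF+MTTR) = 21275/(21275+78.9) = 0.996305
A(subsea electronics module) = MTBF/(MTBF+MTTR) = 4620/(4620+106.7) = 0.977426
Parallel availability: 1 − (1 − 0.996305)(1 − 0.977426) = 0.9999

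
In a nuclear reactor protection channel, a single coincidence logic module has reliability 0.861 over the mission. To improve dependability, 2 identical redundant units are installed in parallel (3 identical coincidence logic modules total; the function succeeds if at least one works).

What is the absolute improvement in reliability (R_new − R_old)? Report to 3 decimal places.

R_before = 0.861
R_after = 1 − (1 − 0.861)^3 = 0.997
ΔR = 0.997 − 0.861 = 0.136

0.136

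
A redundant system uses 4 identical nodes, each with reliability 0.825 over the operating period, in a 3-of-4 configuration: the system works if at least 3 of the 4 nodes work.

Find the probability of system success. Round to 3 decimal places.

0.856

R = Σ_{i=3}^{4} C(4,i) p^i (1−p)^{4−i} with p = 0.825
C(4,3)·0.825^3·0.175^1 = 0.39306
C(4,4)·0.825^4·0.175^0 = 0.46325
Sum = 0.856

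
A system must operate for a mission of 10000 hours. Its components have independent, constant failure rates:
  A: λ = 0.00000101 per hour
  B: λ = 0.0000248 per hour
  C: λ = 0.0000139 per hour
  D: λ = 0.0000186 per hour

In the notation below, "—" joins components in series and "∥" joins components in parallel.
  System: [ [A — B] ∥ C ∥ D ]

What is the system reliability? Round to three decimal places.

R(A) = exp(−0.00000101 × 10000) = 0.98995
R(B) = exp(−0.0000248 × 10000) = 0.78036
R(C) = exp(−0.0000139 × 10000) = 0.87023
R(D) = exp(−0.0000186 × 10000) = 0.83027
Series (A and B): 0.98995 × 0.78036 = 0.77252
Parallel ([0.77252], C, and D): 1 − (1 − 0.77252)(1 − 0.87023)(1 − 0.83027) = 0.995

0.995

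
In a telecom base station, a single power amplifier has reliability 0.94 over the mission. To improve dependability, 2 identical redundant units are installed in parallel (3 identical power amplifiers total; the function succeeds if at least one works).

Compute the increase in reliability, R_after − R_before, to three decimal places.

R_before = 0.94
R_after = 1 − (1 − 0.94)^3 = 1.000
ΔR = 1.000 − 0.94 = 0.060

0.060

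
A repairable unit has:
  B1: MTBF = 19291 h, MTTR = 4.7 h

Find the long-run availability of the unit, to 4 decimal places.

A(B1) = MTBF/(MTBF+MTTR) = 19291/(19291+4.7) = 0.9998

0.9998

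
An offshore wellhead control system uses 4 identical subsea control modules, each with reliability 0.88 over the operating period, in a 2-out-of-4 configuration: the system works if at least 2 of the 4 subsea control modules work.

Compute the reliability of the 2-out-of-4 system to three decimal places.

0.994

R = Σ_{i=2}^{4} C(4,i) p^i (1−p)^{4−i} with p = 0.88
C(4,2)·0.88^2·0.12^2 = 0.06691
C(4,3)·0.88^3·0.12^1 = 0.32711
C(4,4)·0.88^4·0.12^0 = 0.59970
Sum = 0.994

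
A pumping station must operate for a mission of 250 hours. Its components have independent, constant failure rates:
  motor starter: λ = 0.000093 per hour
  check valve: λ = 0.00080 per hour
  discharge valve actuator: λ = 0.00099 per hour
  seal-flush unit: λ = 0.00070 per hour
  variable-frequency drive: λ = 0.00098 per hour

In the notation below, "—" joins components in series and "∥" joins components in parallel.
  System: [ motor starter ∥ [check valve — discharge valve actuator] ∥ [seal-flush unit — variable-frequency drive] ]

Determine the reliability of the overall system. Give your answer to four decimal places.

0.9972

R(motor starter) = exp(−0.000093 × 250) = 0.977018
R(check valve) = exp(−0.00080 × 250) = 0.818731
R(discharge valve actuator) = exp(−0.00099 × 250) = 0.780750
R(seal-flush unit) = exp(−0.00070 × 250) = 0.839457
R(variable-frequency drive) = exp(−0.00098 × 250) = 0.782705
Series (check valve and discharge valve actuator): 0.818731 × 0.780750 = 0.639224
Series (seal-flush unit and variable-frequency drive): 0.839457 × 0.782705 = 0.657047
Parallel (motor starter, [0.639224], and [0.657047]): 1 − (1 − 0.977018)(1 − 0.639224)(1 − 0.657047) = 0.9972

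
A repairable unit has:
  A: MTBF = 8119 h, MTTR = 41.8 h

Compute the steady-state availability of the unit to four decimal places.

A(A) = MTBF/(MTBF+MTTR) = 8119/(8119+41.8) = 0.9949

0.9949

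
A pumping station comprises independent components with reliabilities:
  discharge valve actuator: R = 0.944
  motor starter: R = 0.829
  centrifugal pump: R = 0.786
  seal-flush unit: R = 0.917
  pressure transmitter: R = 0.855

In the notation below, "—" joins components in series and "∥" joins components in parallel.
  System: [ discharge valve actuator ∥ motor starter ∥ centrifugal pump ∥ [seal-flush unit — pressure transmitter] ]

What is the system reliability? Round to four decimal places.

0.9996

Series (seal-flush unit and pressure transmitter): 0.917000 × 0.855000 = 0.784035
Parallel (discharge valve actuator, motor starter, centrifugal pump, and [0.784035]): 1 − (1 − 0.944000)(1 − 0.829000)(1 − 0.786000)(1 − 0.784035) = 0.9996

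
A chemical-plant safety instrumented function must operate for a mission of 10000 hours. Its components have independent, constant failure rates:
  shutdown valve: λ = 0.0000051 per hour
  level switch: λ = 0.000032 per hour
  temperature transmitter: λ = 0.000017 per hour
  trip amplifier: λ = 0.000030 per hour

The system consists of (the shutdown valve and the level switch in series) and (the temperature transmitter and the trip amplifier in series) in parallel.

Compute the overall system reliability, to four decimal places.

0.8838

R(shutdown valve) = exp(−0.0000051 × 10000) = 0.950279
R(level switch) = exp(−0.000032 × 10000) = 0.726149
R(temperature transmitter) = exp(−0.000017 × 10000) = 0.843665
R(trip amplifier) = exp(−0.000030 × 10000) = 0.740818
Series (shutdown valve and level switch): 0.950279 × 0.726149 = 0.690044
Series (temperature transmitter and trip amplifier): 0.843665 × 0.740818 = 0.625002
Parallel ([0.690044] and [0.625002]): 1 − (1 − 0.690044)(1 − 0.625002) = 0.8838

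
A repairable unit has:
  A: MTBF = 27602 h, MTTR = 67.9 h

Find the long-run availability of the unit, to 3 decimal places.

A(A) = MTBF/(MTBF+MTTR) = 27602/(27602+67.9) = 0.998

0.998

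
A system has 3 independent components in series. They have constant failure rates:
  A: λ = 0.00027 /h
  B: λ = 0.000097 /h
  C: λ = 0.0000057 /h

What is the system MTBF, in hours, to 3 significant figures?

Series of exponential components: λ_sys = Σ λ_i
λ_sys = 0.00027 + 0.000097 + 0.0000057 = 3.7270e-04 /h
MTBF = 1 / λ_sys = 2680 h

2680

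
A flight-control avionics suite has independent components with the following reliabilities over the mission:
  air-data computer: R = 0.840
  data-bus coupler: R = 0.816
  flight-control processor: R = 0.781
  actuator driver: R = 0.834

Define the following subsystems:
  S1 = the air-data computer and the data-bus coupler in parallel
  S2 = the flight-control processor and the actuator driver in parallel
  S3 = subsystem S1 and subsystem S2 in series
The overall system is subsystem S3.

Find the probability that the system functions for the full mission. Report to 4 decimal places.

Parallel (air-data computer and data-bus coupler): 1 − (1 − 0.840000)(1 − 0.816000) = 0.970560
Parallel (flight-control processor and actuator driver): 1 − (1 − 0.781000)(1 − 0.834000) = 0.963646
Series ([0.970560] and [0.963646]): 0.970560 × 0.963646 = 0.9353

0.9353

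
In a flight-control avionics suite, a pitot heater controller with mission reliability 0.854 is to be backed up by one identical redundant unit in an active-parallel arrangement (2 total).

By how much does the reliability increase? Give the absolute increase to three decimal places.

R_before = 0.854
R_after = 1 − (1 − 0.854)^2 = 0.979
ΔR = 0.979 − 0.854 = 0.125

0.125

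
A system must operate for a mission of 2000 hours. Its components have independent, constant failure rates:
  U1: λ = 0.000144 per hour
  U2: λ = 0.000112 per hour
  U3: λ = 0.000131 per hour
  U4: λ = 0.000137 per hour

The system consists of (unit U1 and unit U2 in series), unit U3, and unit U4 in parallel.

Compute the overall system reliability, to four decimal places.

0.9779

R(U1) = exp(−0.000144 × 2000) = 0.749762
R(U2) = exp(−0.000112 × 2000) = 0.799315
R(U3) = exp(−0.000131 × 2000) = 0.769511
R(U4) = exp(−0.000137 × 2000) = 0.760332
Series (U1 and U2): 0.749762 × 0.799315 = 0.599296
Parallel ([0.599296], U3, and U4): 1 − (1 − 0.599296)(1 − 0.769511)(1 − 0.760332) = 0.9779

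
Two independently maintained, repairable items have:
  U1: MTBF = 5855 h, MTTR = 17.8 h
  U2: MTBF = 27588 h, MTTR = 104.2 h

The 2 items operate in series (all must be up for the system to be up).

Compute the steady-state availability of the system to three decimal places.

A(U1) = MTBF/(MTBF+MTTR) = 5855/(5855+17.8) = 0.996969
A(U2) = MTBF/(MTBF+MTTR) = 27588/(27588+104.2) = 0.996237
Series availability: 0.996969 × 0.996237 = 0.993

0.993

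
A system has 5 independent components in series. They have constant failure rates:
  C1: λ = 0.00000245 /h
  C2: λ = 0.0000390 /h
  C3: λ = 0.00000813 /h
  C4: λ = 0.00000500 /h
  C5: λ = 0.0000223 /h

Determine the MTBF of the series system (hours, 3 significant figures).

13000

Series of exponential components: λ_sys = Σ λ_i
λ_sys = 0.00000245 + 0.0000390 + 0.00000813 + 0.00000500 + 0.0000223 = 7.6880e-05 /h
MTBF = 1 / λ_sys = 13000 h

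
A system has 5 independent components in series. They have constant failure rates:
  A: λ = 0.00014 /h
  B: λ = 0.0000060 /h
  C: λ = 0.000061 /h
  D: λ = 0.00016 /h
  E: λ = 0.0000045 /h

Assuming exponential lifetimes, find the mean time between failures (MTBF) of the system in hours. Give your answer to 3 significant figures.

2690

Series of exponential components: λ_sys = Σ λ_i
λ_sys = 0.00014 + 0.0000060 + 0.000061 + 0.00016 + 0.0000045 = 3.7150e-04 /h
MTBF = 1 / λ_sys = 2690 h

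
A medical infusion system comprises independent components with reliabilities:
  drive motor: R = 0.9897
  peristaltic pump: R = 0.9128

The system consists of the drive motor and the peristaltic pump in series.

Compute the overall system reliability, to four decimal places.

0.9034

Series (drive motor and peristaltic pump): 0.989700 × 0.912800 = 0.9034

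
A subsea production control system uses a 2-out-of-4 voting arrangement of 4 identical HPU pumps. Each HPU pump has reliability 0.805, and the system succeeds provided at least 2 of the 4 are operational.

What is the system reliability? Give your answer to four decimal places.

0.9747

R = Σ_{i=2}^{4} C(4,i) p^i (1−p)^{4−i} with p = 0.805
C(4,2)·0.805^2·0.195^2 = 0.147847
C(4,3)·0.805^3·0.195^1 = 0.406895
C(4,4)·0.805^4·0.195^0 = 0.419936
Sum = 0.9747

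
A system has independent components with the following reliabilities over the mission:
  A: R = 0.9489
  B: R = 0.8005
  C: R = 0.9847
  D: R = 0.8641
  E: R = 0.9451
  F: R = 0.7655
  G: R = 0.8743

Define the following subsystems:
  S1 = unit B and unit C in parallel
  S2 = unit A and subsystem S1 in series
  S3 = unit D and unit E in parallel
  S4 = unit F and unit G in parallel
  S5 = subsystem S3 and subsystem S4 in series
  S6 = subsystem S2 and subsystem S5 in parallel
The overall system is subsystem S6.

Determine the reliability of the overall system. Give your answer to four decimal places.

0.9980

Parallel (B and C): 1 − (1 − 0.800500)(1 − 0.984700) = 0.996948
Series (A and [0.996948]): 0.948900 × 0.996948 = 0.946004
Parallel (D and E): 1 − (1 − 0.864100)(1 − 0.945100) = 0.992539
Parallel (F and G): 1 − (1 − 0.765500)(1 − 0.874300) = 0.970523
Series ([0.992539] and [0.970523]): 0.992539 × 0.970523 = 0.963282
Parallel ([0.946004] and [0.963282]): 1 − (1 − 0.946004)(1 − 0.963282) = 0.9980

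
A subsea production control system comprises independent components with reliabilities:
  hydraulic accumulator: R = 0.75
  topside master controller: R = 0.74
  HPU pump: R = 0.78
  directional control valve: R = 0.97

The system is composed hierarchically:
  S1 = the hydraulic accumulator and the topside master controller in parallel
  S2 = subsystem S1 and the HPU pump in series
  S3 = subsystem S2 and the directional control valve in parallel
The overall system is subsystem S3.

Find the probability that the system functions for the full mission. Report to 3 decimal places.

0.992

Parallel (hydraulic accumulator and topside master controller): 1 − (1 − 0.75000)(1 − 0.74000) = 0.93500
Series ([0.93500] and HPU pump): 0.93500 × 0.78000 = 0.72930
Parallel ([0.72930] and directional control valve): 1 − (1 − 0.72930)(1 − 0.97000) = 0.992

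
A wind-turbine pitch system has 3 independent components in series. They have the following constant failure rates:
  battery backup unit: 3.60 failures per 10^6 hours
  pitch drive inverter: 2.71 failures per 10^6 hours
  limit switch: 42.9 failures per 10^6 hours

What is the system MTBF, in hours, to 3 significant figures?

20300

Series of exponential components: λ_sys = Σ λ_i
λ_sys = 0.00000360 + 0.00000271 + 0.0000429 = 4.9210e-05 /h
MTBF = 1 / λ_sys = 20300 h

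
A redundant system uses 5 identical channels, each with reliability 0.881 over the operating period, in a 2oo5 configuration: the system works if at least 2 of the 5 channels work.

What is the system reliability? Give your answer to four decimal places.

0.9991

R = Σ_{i=2}^{5} C(5,i) p^i (1−p)^{5−i} with p = 0.881
C(5,2)·0.881^2·0.119^3 = 0.013080
C(5,3)·0.881^3·0.119^2 = 0.096833
C(5,4)·0.881^4·0.119^1 = 0.358443
C(5,5)·0.881^5·0.119^0 = 0.530737
Sum = 0.9991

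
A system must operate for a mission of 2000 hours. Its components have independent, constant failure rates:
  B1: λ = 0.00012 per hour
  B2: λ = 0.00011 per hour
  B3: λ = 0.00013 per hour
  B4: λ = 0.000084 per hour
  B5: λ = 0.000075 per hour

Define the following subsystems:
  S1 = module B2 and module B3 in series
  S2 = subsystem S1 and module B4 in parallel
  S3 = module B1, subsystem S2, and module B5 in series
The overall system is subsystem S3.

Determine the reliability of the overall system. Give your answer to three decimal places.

0.637

R(B1) = exp(−0.00012 × 2000) = 0.78663
R(B2) = exp(−0.00011 × 2000) = 0.80252
R(B3) = exp(−0.00013 × 2000) = 0.77105
R(B4) = exp(−0.000084 × 2000) = 0.84535
R(B5) = exp(−0.000075 × 2000) = 0.86071
Series (B2 and B3): 0.80252 × 0.77105 = 0.61878
Parallel ([0.61878] and B4): 1 − (1 − 0.61878)(1 − 0.84535) = 0.94104
Series (B1, [0.94104], and B5): 0.78663 × 0.94104 × 0.86071 = 0.637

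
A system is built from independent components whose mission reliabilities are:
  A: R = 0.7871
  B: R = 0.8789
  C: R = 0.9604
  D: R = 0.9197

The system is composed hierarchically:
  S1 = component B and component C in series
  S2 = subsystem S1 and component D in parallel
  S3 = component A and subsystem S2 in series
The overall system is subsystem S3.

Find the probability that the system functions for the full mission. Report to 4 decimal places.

Series (B and C): 0.878900 × 0.960400 = 0.844096
Parallel ([0.844096] and D): 1 − (1 − 0.844096)(1 − 0.919700) = 0.987481
Series (A and [0.987481]): 0.787100 × 0.987481 = 0.7772

0.7772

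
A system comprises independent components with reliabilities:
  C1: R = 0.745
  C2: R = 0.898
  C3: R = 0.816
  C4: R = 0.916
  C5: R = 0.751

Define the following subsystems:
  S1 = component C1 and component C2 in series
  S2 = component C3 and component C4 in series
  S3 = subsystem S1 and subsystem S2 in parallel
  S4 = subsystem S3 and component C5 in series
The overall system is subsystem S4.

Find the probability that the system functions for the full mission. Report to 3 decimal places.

Series (C1 and C2): 0.74500 × 0.89800 = 0.66901
Series (C3 and C4): 0.81600 × 0.91600 = 0.74746
Parallel ([0.66901] and [0.74746]): 1 − (1 − 0.66901)(1 − 0.74746) = 0.91641
Series ([0.91641] and C5): 0.91641 × 0.75100 = 0.688

0.688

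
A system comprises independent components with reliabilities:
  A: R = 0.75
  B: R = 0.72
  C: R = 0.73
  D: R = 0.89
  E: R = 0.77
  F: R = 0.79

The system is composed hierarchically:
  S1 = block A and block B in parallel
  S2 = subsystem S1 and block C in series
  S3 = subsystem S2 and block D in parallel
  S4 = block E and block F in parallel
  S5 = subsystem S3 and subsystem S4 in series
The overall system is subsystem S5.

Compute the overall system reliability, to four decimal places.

0.9181

Parallel (A and B): 1 − (1 − 0.750000)(1 − 0.720000) = 0.930000
Series ([0.930000] and C): 0.930000 × 0.730000 = 0.678900
Parallel ([0.678900] and D): 1 − (1 − 0.678900)(1 − 0.890000) = 0.964679
Parallel (E and F): 1 − (1 − 0.770000)(1 − 0.790000) = 0.951700
Series ([0.964679] and [0.951700]): 0.964679 × 0.951700 = 0.9181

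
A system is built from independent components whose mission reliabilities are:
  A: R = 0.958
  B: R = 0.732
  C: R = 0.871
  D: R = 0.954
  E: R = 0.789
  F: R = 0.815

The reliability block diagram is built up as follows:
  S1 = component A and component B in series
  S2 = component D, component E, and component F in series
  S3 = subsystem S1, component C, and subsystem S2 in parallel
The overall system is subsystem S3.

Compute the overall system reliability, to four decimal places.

Series (A and B): 0.958000 × 0.732000 = 0.701256
Series (D, E, and F): 0.954000 × 0.789000 × 0.815000 = 0.613455
Parallel ([0.701256], C, and [0.613455]): 1 − (1 − 0.701256)(1 − 0.871000)(1 − 0.613455) = 0.9851

0.9851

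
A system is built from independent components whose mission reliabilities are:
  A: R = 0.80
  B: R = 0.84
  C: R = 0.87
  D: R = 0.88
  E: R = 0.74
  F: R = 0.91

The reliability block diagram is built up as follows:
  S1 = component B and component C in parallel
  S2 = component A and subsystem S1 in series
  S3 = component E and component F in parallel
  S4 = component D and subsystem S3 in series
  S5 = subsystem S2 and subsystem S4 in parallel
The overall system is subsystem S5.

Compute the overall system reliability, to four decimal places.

Parallel (B and C): 1 − (1 − 0.840000)(1 − 0.870000) = 0.979200
Series (A and [0.979200]): 0.800000 × 0.979200 = 0.783360
Parallel (E and F): 1 − (1 − 0.740000)(1 − 0.910000) = 0.976600
Series (D and [0.976600]): 0.880000 × 0.976600 = 0.859408
Parallel ([0.783360] and [0.859408]): 1 − (1 − 0.783360)(1 − 0.859408) = 0.9695

0.9695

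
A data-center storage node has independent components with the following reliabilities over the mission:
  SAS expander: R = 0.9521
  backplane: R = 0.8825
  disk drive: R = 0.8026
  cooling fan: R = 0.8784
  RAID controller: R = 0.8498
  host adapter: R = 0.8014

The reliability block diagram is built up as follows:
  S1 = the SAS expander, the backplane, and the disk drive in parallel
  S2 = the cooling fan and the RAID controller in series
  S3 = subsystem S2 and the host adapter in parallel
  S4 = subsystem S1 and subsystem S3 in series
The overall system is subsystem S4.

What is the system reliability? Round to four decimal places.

Parallel (SAS expander, backplane, and disk drive): 1 − (1 − 0.952100)(1 − 0.882500)(1 − 0.802600) = 0.998889
Series (cooling fan and RAID controller): 0.878400 × 0.849800 = 0.746464
Parallel ([0.746464] and host adapter): 1 − (1 − 0.746464)(1 − 0.801400) = 0.949648
Series ([0.998889] and [0.949648]): 0.998889 × 0.949648 = 0.9486

0.9486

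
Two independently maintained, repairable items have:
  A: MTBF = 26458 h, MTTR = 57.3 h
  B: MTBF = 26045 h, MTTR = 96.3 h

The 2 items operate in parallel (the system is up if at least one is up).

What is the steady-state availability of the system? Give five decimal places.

A(A) = MTBF/(MTBF+MTTR) = 26458/(26458+57.3) = 0.997839
A(B) = MTBF/(MTBF+MTTR) = 26045/(26045+96.3) = 0.996316
Parallel availability: 1 − (1 − 0.997839)(1 − 0.996316) = 0.99999

0.99999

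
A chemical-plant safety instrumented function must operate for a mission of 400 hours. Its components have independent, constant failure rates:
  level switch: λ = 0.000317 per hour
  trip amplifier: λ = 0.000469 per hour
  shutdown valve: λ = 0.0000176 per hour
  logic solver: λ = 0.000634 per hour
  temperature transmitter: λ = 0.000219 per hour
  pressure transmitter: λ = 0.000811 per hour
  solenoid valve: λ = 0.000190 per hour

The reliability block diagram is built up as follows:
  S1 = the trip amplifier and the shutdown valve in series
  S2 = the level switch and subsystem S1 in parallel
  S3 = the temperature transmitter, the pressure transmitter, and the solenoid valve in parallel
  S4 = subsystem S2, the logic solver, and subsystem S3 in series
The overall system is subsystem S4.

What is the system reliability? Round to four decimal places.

0.7584

R(level switch) = exp(−0.000317 × 400) = 0.880910
R(trip amplifier) = exp(−0.000469 × 400) = 0.828946
R(shutdown valve) = exp(−0.0000176 × 400) = 0.992985
R(logic solver) = exp(−0.000634 × 400) = 0.776002
R(temperature transmitter) = exp(−0.000219 × 400) = 0.916127
R(pressure transmitter) = exp(−0.000811 × 400) = 0.722961
R(solenoid valve) = exp(−0.000190 × 400) = 0.926816
Series (trip amplifier and shutdown valve): 0.828946 × 0.992985 = 0.823131
Parallel (level switch and [0.823131]): 1 − (1 − 0.880910)(1 − 0.823131) = 0.978937
Parallel (temperature transmitter, pressure transmitter, and solenoid valve): 1 − (1 − 0.916127)(1 − 0.722961)(1 − 0.926816) = 0.998299
Series ([0.978937], logic solver, and [0.998299]): 0.978937 × 0.776002 × 0.998299 = 0.7584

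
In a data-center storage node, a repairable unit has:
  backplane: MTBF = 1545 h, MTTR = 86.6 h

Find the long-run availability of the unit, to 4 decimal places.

0.9469

A(backplane) = MTBF/(MTBF+MTTR) = 1545/(1545+86.6) = 0.9469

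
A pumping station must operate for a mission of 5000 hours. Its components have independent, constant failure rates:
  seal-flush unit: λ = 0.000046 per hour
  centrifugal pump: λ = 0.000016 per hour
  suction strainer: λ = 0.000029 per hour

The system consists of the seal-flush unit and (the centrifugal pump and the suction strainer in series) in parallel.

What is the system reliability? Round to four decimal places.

R(seal-flush unit) = exp(−0.000046 × 5000) = 0.794534
R(centrifugal pump) = exp(−0.000016 × 5000) = 0.923116
R(suction strainer) = exp(−0.000029 × 5000) = 0.865022
Series (centrifugal pump and suction strainer): 0.923116 × 0.865022 = 0.798516
Parallel (seal-flush unit and [0.798516]): 1 − (1 − 0.794534)(1 − 0.798516) = 0.9586

0.9586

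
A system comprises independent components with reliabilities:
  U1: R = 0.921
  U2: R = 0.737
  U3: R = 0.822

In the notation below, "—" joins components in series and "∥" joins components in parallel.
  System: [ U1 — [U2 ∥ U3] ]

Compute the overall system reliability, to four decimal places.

Parallel (U2 and U3): 1 − (1 − 0.737000)(1 − 0.822000) = 0.953186
Series (U1 and [0.953186]): 0.921000 × 0.953186 = 0.8779

0.8779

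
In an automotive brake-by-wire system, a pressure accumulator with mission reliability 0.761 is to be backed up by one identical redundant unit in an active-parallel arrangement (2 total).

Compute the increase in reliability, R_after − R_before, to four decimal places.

R_before = 0.761
R_after = 1 − (1 − 0.761)^2 = 0.9429
ΔR = 0.9429 − 0.761 = 0.1819

0.1819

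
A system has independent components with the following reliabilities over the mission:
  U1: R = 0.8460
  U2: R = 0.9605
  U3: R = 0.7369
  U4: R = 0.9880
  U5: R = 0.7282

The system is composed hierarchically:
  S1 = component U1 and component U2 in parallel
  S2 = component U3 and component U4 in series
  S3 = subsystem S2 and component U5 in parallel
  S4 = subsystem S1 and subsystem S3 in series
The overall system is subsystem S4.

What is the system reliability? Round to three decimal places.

0.920

Parallel (U1 and U2): 1 − (1 − 0.84600)(1 − 0.96050) = 0.99392
Series (U3 and U4): 0.73690 × 0.98800 = 0.72806
Parallel ([0.72806] and U5): 1 − (1 − 0.72806)(1 − 0.72820) = 0.92609
Series ([0.99392] and [0.92609]): 0.99392 × 0.92609 = 0.920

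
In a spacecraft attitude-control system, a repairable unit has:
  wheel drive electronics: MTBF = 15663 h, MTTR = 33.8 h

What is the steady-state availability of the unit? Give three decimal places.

A(wheel drive electronics) = MTBF/(MTBF+MTTR) = 15663/(15663+33.8) = 0.998

0.998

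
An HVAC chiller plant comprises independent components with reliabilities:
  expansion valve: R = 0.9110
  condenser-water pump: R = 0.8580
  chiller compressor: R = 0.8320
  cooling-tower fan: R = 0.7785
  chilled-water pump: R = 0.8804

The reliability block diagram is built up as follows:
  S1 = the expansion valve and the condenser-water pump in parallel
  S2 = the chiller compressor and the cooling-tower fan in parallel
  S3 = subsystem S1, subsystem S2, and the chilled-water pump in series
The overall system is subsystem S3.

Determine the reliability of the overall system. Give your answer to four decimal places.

Parallel (expansion valve and condenser-water pump): 1 − (1 − 0.911000)(1 − 0.858000) = 0.987362
Parallel (chiller compressor and cooling-tower fan): 1 − (1 − 0.832000)(1 − 0.778500) = 0.962788
Series ([0.987362], [0.962788], and chilled-water pump): 0.987362 × 0.962788 × 0.880400 = 0.8369

0.8369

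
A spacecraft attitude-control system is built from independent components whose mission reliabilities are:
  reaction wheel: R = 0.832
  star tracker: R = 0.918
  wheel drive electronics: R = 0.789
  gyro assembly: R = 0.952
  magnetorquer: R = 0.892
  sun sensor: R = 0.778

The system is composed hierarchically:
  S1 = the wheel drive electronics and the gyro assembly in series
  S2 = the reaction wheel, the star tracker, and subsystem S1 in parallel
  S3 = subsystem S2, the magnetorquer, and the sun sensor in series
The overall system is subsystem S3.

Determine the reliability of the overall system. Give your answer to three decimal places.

0.692

Series (wheel drive electronics and gyro assembly): 0.78900 × 0.95200 = 0.75113
Parallel (reaction wheel, star tracker, and [0.75113]): 1 − (1 − 0.83200)(1 − 0.91800)(1 − 0.75113) = 0.99657
Series ([0.99657], magnetorquer, and sun sensor): 0.99657 × 0.89200 × 0.77800 = 0.692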